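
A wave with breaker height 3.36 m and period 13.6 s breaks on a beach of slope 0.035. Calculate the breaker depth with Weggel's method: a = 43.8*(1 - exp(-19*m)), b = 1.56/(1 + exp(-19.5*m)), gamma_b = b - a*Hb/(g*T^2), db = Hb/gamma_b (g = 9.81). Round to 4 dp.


a = 43.8 * (1 - exp(-19 * m))
exp(-19 * 0.035) = exp(-0.6650) = 0.514274
a = 43.8 * (1 - 0.514274) = 21.274819
b = 1.56 / (1 + exp(-19.5 * m))
exp(-19.5 * 0.035) = exp(-0.6825) = 0.505352
b = 1.56 / (1 + 0.505352) = 1.036302
Hb / (g * T^2) = 3.36 / (9.81 * 13.6^2) = 3.36 / 1814.4576 = 0.00185179
gamma_b = b - a * Hb/(g*T^2) = 1.036302 - 21.274819 * 0.00185179 = 0.996906
db = Hb / gamma_b = 3.36 / 0.996906
db = 3.3704 m

3.3704


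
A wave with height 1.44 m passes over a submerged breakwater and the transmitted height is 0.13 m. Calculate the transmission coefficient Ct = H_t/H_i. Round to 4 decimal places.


Ct = H_t / H_i
Ct = 0.13 / 1.44
Ct = 0.0903

0.0903


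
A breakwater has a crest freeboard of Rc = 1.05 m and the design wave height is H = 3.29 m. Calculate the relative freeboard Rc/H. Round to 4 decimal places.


Relative freeboard = Rc / H
= 1.05 / 3.29
= 0.3191

0.3191


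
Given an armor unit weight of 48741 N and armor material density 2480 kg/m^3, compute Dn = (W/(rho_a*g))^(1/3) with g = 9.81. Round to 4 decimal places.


V = W / (rho_a * g)
V = 48741 / (2480 * 9.81)
V = 48741 / 24328.80
V = 2.003428 m^3
Dn = V^(1/3) = 2.003428^(1/3)
Dn = 1.2606 m

1.2606


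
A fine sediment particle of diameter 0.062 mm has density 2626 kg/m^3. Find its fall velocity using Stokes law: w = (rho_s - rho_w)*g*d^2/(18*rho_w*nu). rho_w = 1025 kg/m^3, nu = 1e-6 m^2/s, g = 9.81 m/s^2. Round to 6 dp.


w = (rho_s - rho_w) * g * d^2 / (18 * rho_w * nu)
d = 0.062 mm = 0.000062 m
rho_s - rho_w = 2626 - 1025 = 1601
Numerator = 1601 * 9.81 * (0.000062)^2 = 0.000060373134
Denominator = 18 * 1025 * 1e-6 = 0.018450
w = 0.003272 m/s

0.003272


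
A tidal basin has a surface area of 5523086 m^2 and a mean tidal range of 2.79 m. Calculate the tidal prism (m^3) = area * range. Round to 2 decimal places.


Tidal prism = Area * Tidal range
P = 5523086 * 2.79
P = 15409409.94 m^3

15409409.94


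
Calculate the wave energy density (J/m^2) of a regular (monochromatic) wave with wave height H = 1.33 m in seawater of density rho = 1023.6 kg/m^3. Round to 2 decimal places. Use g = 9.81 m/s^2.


E = (1/8) * rho * g * H^2
E = (1/8) * 1023.6 * 9.81 * 1.33^2
E = 0.125 * 1023.6 * 9.81 * 1.7689
E = 2220.30 J/m^2

2220.30


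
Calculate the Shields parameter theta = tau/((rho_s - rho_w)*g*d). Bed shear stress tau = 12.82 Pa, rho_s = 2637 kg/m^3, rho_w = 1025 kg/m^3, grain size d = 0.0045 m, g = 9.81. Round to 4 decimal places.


theta = tau / ((rho_s - rho_w) * g * d)
rho_s - rho_w = 2637 - 1025 = 1612
Denominator = 1612 * 9.81 * 0.0045 = 71.161740
theta = 12.82 / 71.161740
theta = 0.1802

0.1802


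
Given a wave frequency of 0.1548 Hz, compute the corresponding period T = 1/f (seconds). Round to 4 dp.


T = 1 / f
T = 1 / 0.1548
T = 6.4599 s

6.4599


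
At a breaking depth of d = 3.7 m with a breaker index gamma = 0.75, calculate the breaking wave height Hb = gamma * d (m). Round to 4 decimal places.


Hb = gamma * d
Hb = 0.75 * 3.7
Hb = 2.7750 m

2.7750


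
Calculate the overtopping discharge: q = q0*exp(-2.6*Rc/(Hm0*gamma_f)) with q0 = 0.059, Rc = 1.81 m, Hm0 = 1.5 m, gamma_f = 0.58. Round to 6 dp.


q = q0 * exp(-2.6 * Rc / (Hm0 * gamma_f))
Exponent = -2.6 * 1.81 / (1.5 * 0.58)
= -2.6 * 1.81 / 0.8700
= -5.409195
exp(-5.409195) = 0.004475
q = 0.059 * 0.004475
q = 0.000264 m^3/s/m

0.000264


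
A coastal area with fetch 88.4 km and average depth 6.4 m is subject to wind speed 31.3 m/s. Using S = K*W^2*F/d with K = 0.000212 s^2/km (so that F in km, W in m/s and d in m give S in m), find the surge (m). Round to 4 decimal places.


S = K * W^2 * F / d
W^2 = 31.3^2 = 979.69
S = 0.000212 * 979.69 * 88.4 / 6.4
Numerator = 0.000212 * 979.69 * 88.4 = 18.360174
S = 18.360174 / 6.4 = 2.8688 m

2.8688


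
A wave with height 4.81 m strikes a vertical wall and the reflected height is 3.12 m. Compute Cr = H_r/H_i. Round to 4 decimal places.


Cr = H_r / H_i
Cr = 3.12 / 4.81
Cr = 0.6486

0.6486


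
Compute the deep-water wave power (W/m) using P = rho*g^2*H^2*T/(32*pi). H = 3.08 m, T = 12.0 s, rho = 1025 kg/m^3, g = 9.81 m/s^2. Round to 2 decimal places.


P = rho * g^2 * H^2 * T / (32 * pi)
P = 1025 * 9.81^2 * 3.08^2 * 12.0 / (32 * pi)
P = 1025 * 96.2361 * 9.4864 * 12.0 / 100.53096
P = 111697.82 W/m

111697.82


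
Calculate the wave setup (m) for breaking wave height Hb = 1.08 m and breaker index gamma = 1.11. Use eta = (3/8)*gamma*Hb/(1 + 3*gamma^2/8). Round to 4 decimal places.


eta = (3/8) * gamma * Hb / (1 + 3*gamma^2/8)
Numerator = (3/8) * 1.11 * 1.08 = 0.449550
Denominator = 1 + 3*1.11^2/8 = 1 + 0.462038 = 1.462038
eta = 0.449550 / 1.462038
eta = 0.3075 m

0.3075


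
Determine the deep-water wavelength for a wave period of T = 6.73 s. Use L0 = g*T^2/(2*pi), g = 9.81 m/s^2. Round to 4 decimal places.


L0 = g * T^2 / (2 * pi)
L0 = 9.81 * 6.73^2 / (2 * pi)
L0 = 9.81 * 45.2929 / 6.28319
L0 = 444.3233 / 6.28319
L0 = 70.7163 m

70.7163


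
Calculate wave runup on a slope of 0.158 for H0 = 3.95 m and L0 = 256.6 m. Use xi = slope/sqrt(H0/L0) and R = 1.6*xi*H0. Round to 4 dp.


xi = slope / sqrt(H0/L0)
H0/L0 = 3.95/256.6 = 0.015394
sqrt(0.015394) = 0.124071
xi = 0.158 / 0.124071 = 1.273465
R = 1.6 * xi * H0 = 1.6 * 1.273465 * 3.95
R = 8.0483 m

8.0483


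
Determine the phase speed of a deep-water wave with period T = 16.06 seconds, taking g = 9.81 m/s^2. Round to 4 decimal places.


We use the deep-water celerity formula:
C = g * T / (2 * pi)
C = 9.81 * 16.06 / (2 * 3.14159...)
C = 157.548600 / 6.283185
C = 25.0746 m/s

25.0746


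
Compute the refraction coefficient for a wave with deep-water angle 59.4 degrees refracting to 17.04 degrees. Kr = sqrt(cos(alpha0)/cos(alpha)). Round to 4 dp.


Kr = sqrt(cos(alpha0) / cos(alpha))
cos(59.4) = 0.509041
cos(17.04) = 0.956100
Kr = sqrt(0.509041 / 0.956100)
Kr = sqrt(0.532414)
Kr = 0.7297

0.7297


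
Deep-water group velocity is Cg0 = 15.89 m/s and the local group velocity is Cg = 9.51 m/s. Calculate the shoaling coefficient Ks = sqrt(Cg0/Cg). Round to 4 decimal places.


Ks = sqrt(Cg0 / Cg)
Ks = sqrt(15.89 / 9.51)
Ks = sqrt(1.6709)
Ks = 1.2926

1.2926


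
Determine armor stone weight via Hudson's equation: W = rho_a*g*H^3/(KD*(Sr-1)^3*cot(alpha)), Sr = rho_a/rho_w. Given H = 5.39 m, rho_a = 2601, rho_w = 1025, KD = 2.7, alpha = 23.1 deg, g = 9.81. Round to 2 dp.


Sr = rho_a / rho_w = 2601 / 1025 = 2.537561
(Sr - 1) = 1.537561
(Sr - 1)^3 = 3.634938
cot(23.1) = 1 / tan(23.1) = 1 / 0.426536 = 2.344467
Numerator = 2601 * 9.81 * 5.39^3 = 3995541.5853
Denominator = 2.7 * 3.634938 * 2.344467 = 23.009383
W = 3995541.5853 / 23.009383
W = 173648.36 N

173648.36


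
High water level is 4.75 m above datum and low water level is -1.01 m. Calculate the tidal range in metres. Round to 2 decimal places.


Tidal range = High water - Low water
Tidal range = 4.75 - (-1.01)
Tidal range = 5.76 m

5.76


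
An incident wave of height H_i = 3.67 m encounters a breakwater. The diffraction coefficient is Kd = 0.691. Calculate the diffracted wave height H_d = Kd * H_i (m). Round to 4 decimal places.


H_d = Kd * H_i
H_d = 0.691 * 3.67
H_d = 2.5360 m

2.5360


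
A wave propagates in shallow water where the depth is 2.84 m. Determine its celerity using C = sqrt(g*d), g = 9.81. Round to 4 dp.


Using the shallow-water approximation:
C = sqrt(g * d) = sqrt(9.81 * 2.84)
C = sqrt(27.8604)
C = 5.2783 m/s

5.2783


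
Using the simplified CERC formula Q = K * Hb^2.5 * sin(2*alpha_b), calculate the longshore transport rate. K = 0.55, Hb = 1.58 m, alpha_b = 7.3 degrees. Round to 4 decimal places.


Q = K * Hb^2.5 * sin(2 * alpha_b)
Hb^2.5 = 1.58^2.5 = 3.137926
sin(2 * 7.3) = sin(14.6) = 0.252069
Q = 0.55 * 3.137926 * 0.252069
Q = 0.4350 m^3/s

0.4350


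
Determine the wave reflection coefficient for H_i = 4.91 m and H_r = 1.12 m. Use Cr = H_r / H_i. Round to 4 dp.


Cr = H_r / H_i
Cr = 1.12 / 4.91
Cr = 0.2281

0.2281


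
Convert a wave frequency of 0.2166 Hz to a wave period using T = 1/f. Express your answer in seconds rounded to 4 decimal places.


T = 1 / f
T = 1 / 0.2166
T = 4.6168 s

4.6168


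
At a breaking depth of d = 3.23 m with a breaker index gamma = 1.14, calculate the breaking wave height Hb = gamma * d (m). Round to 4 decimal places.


Hb = gamma * d
Hb = 1.14 * 3.23
Hb = 3.6822 m

3.6822


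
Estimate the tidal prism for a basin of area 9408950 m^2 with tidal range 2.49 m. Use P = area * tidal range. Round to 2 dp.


Tidal prism = Area * Tidal range
P = 9408950 * 2.49
P = 23428285.50 m^3

23428285.50


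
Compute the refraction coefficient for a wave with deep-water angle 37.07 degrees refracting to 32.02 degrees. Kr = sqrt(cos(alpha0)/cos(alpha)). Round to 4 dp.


Kr = sqrt(cos(alpha0) / cos(alpha))
cos(37.07) = 0.797900
cos(32.02) = 0.847863
Kr = sqrt(0.797900 / 0.847863)
Kr = sqrt(0.941071)
Kr = 0.9701

0.9701


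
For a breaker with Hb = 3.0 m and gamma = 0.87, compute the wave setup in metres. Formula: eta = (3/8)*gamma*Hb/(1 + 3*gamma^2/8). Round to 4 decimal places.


eta = (3/8) * gamma * Hb / (1 + 3*gamma^2/8)
Numerator = (3/8) * 0.87 * 3.0 = 0.978750
Denominator = 1 + 3*0.87^2/8 = 1 + 0.283838 = 1.283838
eta = 0.978750 / 1.283838
eta = 0.7624 m

0.7624


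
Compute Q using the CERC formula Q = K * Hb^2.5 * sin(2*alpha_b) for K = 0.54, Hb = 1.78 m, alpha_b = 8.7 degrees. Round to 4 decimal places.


Q = K * Hb^2.5 * sin(2 * alpha_b)
Hb^2.5 = 1.78^2.5 = 4.227173
sin(2 * 8.7) = sin(17.4) = 0.299041
Q = 0.54 * 4.227173 * 0.299041
Q = 0.6826 m^3/s

0.6826


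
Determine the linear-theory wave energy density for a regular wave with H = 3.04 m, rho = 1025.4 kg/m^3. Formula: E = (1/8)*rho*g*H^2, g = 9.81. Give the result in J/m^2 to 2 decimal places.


E = (1/8) * rho * g * H^2
E = (1/8) * 1025.4 * 9.81 * 3.04^2
E = 0.125 * 1025.4 * 9.81 * 9.2416
E = 11620.36 J/m^2

11620.36


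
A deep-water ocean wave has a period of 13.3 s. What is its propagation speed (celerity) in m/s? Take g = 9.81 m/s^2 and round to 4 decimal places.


We use the deep-water celerity formula:
C = g * T / (2 * pi)
C = 9.81 * 13.3 / (2 * 3.14159...)
C = 130.473000 / 6.283185
C = 20.7654 m/s

20.7654


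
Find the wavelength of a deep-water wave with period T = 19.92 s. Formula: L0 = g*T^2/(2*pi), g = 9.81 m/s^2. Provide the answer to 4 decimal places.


L0 = g * T^2 / (2 * pi)
L0 = 9.81 * 19.92^2 / (2 * pi)
L0 = 9.81 * 396.8064 / 6.28319
L0 = 3892.6708 / 6.28319
L0 = 619.5378 m

619.5378


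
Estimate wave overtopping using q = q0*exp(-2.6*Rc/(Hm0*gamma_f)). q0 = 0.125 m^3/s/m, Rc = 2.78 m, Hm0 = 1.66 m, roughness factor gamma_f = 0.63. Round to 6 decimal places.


q = q0 * exp(-2.6 * Rc / (Hm0 * gamma_f))
Exponent = -2.6 * 2.78 / (1.66 * 0.63)
= -2.6 * 2.78 / 1.0458
= -6.911455
exp(-6.911455) = 0.000996
q = 0.125 * 0.000996
q = 0.000125 m^3/s/m

0.000125


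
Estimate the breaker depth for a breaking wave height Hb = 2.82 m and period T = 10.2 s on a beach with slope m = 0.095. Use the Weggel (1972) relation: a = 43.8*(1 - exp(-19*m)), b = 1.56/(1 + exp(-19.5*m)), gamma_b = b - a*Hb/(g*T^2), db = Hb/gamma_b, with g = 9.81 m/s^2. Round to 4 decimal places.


a = 43.8 * (1 - exp(-19 * m))
exp(-19 * 0.095) = exp(-1.8050) = 0.164474
a = 43.8 * (1 - 0.164474) = 36.596019
b = 1.56 / (1 + exp(-19.5 * m))
exp(-19.5 * 0.095) = exp(-1.8525) = 0.156845
b = 1.56 / (1 + 0.156845) = 1.348496
Hb / (g * T^2) = 2.82 / (9.81 * 10.2^2) = 2.82 / 1020.6324 = 0.00276299
gamma_b = b - a * Hb/(g*T^2) = 1.348496 - 36.596019 * 0.00276299 = 1.247381
db = Hb / gamma_b = 2.82 / 1.247381
db = 2.2607 m

2.2607


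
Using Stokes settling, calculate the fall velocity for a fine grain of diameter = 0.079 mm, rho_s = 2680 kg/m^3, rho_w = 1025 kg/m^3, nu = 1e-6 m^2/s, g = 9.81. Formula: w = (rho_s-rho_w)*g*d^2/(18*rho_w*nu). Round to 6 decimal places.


w = (rho_s - rho_w) * g * d^2 / (18 * rho_w * nu)
d = 0.079 mm = 0.000079 m
rho_s - rho_w = 2680 - 1025 = 1655
Numerator = 1655 * 9.81 * (0.000079)^2 = 0.000101326068
Denominator = 18 * 1025 * 1e-6 = 0.018450
w = 0.005492 m/s

0.005492


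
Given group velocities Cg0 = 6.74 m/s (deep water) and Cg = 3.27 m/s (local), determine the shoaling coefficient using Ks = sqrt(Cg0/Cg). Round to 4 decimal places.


Ks = sqrt(Cg0 / Cg)
Ks = sqrt(6.74 / 3.27)
Ks = sqrt(2.0612)
Ks = 1.4357

1.4357


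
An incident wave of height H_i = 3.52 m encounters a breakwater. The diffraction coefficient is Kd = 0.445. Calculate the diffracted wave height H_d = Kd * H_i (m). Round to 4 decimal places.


H_d = Kd * H_i
H_d = 0.445 * 3.52
H_d = 1.5664 m

1.5664


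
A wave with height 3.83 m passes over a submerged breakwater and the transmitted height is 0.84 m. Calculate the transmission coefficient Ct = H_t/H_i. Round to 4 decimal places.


Ct = H_t / H_i
Ct = 0.84 / 3.83
Ct = 0.2193

0.2193


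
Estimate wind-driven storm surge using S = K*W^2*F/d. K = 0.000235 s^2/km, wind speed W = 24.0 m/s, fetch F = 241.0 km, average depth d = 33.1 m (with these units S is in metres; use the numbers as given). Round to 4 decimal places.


S = K * W^2 * F / d
W^2 = 24.0^2 = 576.00
S = 0.000235 * 576.00 * 241.0 / 33.1
Numerator = 0.000235 * 576.00 * 241.0 = 32.621760
S = 32.621760 / 33.1 = 0.9856 m

0.9856


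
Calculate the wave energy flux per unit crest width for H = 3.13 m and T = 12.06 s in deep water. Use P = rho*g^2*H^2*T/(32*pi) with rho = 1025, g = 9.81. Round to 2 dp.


P = rho * g^2 * H^2 * T / (32 * pi)
P = 1025 * 9.81^2 * 3.13^2 * 12.06 / (32 * pi)
P = 1025 * 96.2361 * 9.7969 * 12.06 / 100.53096
P = 115930.58 W/m

115930.58


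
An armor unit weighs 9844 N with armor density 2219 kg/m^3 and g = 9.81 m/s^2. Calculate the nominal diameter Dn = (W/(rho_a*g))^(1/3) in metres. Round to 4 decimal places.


V = W / (rho_a * g)
V = 9844 / (2219 * 9.81)
V = 9844 / 21768.39
V = 0.452215 m^3
Dn = V^(1/3) = 0.452215^(1/3)
Dn = 0.7676 m

0.7676


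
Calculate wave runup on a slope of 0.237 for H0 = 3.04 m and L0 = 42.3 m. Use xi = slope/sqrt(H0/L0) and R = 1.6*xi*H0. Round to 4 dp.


xi = slope / sqrt(H0/L0)
H0/L0 = 3.04/42.3 = 0.071868
sqrt(0.071868) = 0.268081
xi = 0.237 / 0.268081 = 0.884060
R = 1.6 * xi * H0 = 1.6 * 0.884060 * 3.04
R = 4.3001 m

4.3001


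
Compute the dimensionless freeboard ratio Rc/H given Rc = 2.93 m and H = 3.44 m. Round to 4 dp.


Relative freeboard = Rc / H
= 2.93 / 3.44
= 0.8517

0.8517


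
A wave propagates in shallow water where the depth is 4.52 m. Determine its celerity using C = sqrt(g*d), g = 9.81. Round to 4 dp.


Using the shallow-water approximation:
C = sqrt(g * d) = sqrt(9.81 * 4.52)
C = sqrt(44.3412)
C = 6.6589 m/s

6.6589


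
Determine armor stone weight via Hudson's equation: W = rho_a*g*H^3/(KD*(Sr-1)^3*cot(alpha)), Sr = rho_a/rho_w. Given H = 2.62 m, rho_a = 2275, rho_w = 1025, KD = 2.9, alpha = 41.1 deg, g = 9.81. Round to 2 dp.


Sr = rho_a / rho_w = 2275 / 1025 = 2.219512
(Sr - 1) = 1.219512
(Sr - 1)^3 = 1.813671
cot(41.1) = 1 / tan(41.1) = 1 / 0.872356 = 1.146322
Numerator = 2275 * 9.81 * 2.62^3 = 401378.6633
Denominator = 2.9 * 1.813671 * 1.146322 = 6.029244
W = 401378.6633 / 6.029244
W = 66571.97 N

66571.97


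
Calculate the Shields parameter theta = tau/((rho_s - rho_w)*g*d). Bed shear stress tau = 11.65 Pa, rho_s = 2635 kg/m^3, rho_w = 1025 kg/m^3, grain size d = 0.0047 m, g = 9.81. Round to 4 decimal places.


theta = tau / ((rho_s - rho_w) * g * d)
rho_s - rho_w = 2635 - 1025 = 1610
Denominator = 1610 * 9.81 * 0.0047 = 74.232270
theta = 11.65 / 74.232270
theta = 0.1569

0.1569


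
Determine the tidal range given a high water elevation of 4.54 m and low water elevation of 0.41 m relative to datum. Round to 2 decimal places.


Tidal range = High water - Low water
Tidal range = 4.54 - (0.41)
Tidal range = 4.13 m

4.13


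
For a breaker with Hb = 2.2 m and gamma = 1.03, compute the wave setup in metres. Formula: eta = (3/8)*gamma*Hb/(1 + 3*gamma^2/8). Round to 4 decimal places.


eta = (3/8) * gamma * Hb / (1 + 3*gamma^2/8)
Numerator = (3/8) * 1.03 * 2.2 = 0.849750
Denominator = 1 + 3*1.03^2/8 = 1 + 0.397838 = 1.397838
eta = 0.849750 / 1.397838
eta = 0.6079 m

0.6079


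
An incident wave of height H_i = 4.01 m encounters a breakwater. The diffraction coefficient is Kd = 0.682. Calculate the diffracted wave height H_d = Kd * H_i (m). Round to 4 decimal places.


H_d = Kd * H_i
H_d = 0.682 * 4.01
H_d = 2.7348 m

2.7348


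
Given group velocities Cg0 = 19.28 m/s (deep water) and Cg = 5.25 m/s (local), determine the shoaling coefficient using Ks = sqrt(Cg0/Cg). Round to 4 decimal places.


Ks = sqrt(Cg0 / Cg)
Ks = sqrt(19.28 / 5.25)
Ks = sqrt(3.6724)
Ks = 1.9163

1.9163


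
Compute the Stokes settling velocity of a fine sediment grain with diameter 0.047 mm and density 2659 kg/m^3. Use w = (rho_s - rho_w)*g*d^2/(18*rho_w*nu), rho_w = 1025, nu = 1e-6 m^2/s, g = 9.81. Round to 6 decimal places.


w = (rho_s - rho_w) * g * d^2 / (18 * rho_w * nu)
d = 0.047 mm = 0.000047 m
rho_s - rho_w = 2659 - 1025 = 1634
Numerator = 1634 * 9.81 * (0.000047)^2 = 0.000035409254
Denominator = 18 * 1025 * 1e-6 = 0.018450
w = 0.001919 m/s

0.001919


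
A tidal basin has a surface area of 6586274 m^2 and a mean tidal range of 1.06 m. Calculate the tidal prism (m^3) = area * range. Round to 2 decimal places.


Tidal prism = Area * Tidal range
P = 6586274 * 1.06
P = 6981450.44 m^3

6981450.44


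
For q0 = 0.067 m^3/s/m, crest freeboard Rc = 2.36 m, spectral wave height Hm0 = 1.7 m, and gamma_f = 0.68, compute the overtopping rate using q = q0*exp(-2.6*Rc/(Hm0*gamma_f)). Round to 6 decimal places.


q = q0 * exp(-2.6 * Rc / (Hm0 * gamma_f))
Exponent = -2.6 * 2.36 / (1.7 * 0.68)
= -2.6 * 2.36 / 1.1560
= -5.307958
exp(-5.307958) = 0.004952
q = 0.067 * 0.004952
q = 0.000332 m^3/s/m

0.000332


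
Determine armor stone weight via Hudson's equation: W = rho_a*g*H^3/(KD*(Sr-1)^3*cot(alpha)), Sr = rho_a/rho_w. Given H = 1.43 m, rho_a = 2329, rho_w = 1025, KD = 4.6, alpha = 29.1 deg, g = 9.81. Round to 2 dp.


Sr = rho_a / rho_w = 2329 / 1025 = 2.272195
(Sr - 1) = 1.272195
(Sr - 1)^3 = 2.059023
cot(29.1) = 1 / tan(29.1) = 1 / 0.556593 = 1.796645
Numerator = 2329 * 9.81 * 1.43^3 = 66810.7902
Denominator = 4.6 * 2.059023 * 1.796645 = 17.016937
W = 66810.7902 / 17.016937
W = 3926.14 N

3926.14


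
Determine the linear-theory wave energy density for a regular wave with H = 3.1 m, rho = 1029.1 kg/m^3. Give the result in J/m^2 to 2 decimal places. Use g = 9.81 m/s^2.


E = (1/8) * rho * g * H^2
E = (1/8) * 1029.1 * 9.81 * 3.1^2
E = 0.125 * 1029.1 * 9.81 * 9.6100
E = 12127.18 J/m^2

12127.18


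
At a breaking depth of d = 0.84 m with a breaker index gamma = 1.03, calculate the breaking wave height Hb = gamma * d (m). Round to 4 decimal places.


Hb = gamma * d
Hb = 1.03 * 0.84
Hb = 0.8652 m

0.8652


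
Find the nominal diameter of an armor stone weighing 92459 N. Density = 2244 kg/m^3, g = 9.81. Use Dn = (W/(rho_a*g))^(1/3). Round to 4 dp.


V = W / (rho_a * g)
V = 92459 / (2244 * 9.81)
V = 92459 / 22013.64
V = 4.200078 m^3
Dn = V^(1/3) = 4.200078^(1/3)
Dn = 1.6134 m

1.6134


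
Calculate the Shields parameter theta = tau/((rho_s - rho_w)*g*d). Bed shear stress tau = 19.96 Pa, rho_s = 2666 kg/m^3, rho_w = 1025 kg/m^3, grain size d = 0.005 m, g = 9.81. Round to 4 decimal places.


theta = tau / ((rho_s - rho_w) * g * d)
rho_s - rho_w = 2666 - 1025 = 1641
Denominator = 1641 * 9.81 * 0.005 = 80.491050
theta = 19.96 / 80.491050
theta = 0.2480

0.2480


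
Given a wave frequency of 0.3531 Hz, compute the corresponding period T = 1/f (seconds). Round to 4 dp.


T = 1 / f
T = 1 / 0.3531
T = 2.8321 s

2.8321


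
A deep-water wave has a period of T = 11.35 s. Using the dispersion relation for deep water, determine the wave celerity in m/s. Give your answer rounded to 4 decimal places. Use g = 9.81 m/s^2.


We use the deep-water celerity formula:
C = g * T / (2 * pi)
C = 9.81 * 11.35 / (2 * 3.14159...)
C = 111.343500 / 6.283185
C = 17.7209 m/s

17.7209


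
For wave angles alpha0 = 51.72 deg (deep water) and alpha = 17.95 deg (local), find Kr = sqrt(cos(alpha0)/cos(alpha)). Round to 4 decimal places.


Kr = sqrt(cos(alpha0) / cos(alpha))
cos(51.72) = 0.619505
cos(17.95) = 0.951326
Kr = sqrt(0.619505 / 0.951326)
Kr = sqrt(0.651202)
Kr = 0.8070

0.8070


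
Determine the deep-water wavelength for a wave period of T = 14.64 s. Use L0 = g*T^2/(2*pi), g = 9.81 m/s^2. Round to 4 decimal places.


L0 = g * T^2 / (2 * pi)
L0 = 9.81 * 14.64^2 / (2 * pi)
L0 = 9.81 * 214.3296 / 6.28319
L0 = 2102.5734 / 6.28319
L0 = 334.6349 m

334.6349


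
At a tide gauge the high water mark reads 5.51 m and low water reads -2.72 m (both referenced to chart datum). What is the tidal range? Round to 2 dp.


Tidal range = High water - Low water
Tidal range = 5.51 - (-2.72)
Tidal range = 8.23 m

8.23


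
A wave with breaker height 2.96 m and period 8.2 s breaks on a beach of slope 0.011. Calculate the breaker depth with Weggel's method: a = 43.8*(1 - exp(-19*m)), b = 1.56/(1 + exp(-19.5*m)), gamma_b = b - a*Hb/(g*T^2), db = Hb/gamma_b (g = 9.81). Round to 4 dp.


a = 43.8 * (1 - exp(-19 * m))
exp(-19 * 0.011) = exp(-0.2090) = 0.811395
a = 43.8 * (1 - 0.811395) = 8.260889
b = 1.56 / (1 + exp(-19.5 * m))
exp(-19.5 * 0.011) = exp(-0.2145) = 0.806945
b = 1.56 / (1 + 0.806945) = 0.863336
Hb / (g * T^2) = 2.96 / (9.81 * 8.2^2) = 2.96 / 659.6244 = 0.00448740
gamma_b = b - a * Hb/(g*T^2) = 0.863336 - 8.260889 * 0.00448740 = 0.826266
db = Hb / gamma_b = 2.96 / 0.826266
db = 3.5824 m

3.5824


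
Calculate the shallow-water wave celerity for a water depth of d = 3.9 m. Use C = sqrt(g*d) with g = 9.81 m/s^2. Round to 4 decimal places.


Using the shallow-water approximation:
C = sqrt(g * d) = sqrt(9.81 * 3.9)
C = sqrt(38.2590)
C = 6.1854 m/s

6.1854


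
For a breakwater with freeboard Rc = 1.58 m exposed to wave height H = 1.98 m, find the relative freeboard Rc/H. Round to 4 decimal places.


Relative freeboard = Rc / H
= 1.58 / 1.98
= 0.7980

0.7980


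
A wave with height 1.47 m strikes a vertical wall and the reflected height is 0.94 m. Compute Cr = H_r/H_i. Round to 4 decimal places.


Cr = H_r / H_i
Cr = 0.94 / 1.47
Cr = 0.6395

0.6395


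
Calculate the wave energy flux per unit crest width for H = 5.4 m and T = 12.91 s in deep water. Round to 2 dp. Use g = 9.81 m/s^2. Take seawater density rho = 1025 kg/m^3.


P = rho * g^2 * H^2 * T / (32 * pi)
P = 1025 * 9.81^2 * 5.4^2 * 12.91 / (32 * pi)
P = 1025 * 96.2361 * 29.1600 * 12.91 / 100.53096
P = 369382.05 W/m

369382.05


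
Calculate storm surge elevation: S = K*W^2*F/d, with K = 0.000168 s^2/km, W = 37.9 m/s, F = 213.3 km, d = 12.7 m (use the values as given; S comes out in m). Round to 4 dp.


S = K * W^2 * F / d
W^2 = 37.9^2 = 1436.41
S = 0.000168 * 1436.41 * 213.3 / 12.7
Numerator = 0.000168 * 1436.41 * 213.3 = 51.472891
S = 51.472891 / 12.7 = 4.0530 m

4.0530


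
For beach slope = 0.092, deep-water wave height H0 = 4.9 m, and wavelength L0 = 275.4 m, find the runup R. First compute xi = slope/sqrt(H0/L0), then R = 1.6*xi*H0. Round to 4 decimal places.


xi = slope / sqrt(H0/L0)
H0/L0 = 4.9/275.4 = 0.017792
sqrt(0.017792) = 0.133388
xi = 0.092 / 0.133388 = 0.689718
R = 1.6 * xi * H0 = 1.6 * 0.689718 * 4.9
R = 5.4074 m

5.4074


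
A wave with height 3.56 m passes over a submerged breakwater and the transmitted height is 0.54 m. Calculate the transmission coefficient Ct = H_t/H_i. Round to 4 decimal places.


Ct = H_t / H_i
Ct = 0.54 / 3.56
Ct = 0.1517

0.1517


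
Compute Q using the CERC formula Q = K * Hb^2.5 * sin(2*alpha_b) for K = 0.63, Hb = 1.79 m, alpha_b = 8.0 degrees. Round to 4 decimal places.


Q = K * Hb^2.5 * sin(2 * alpha_b)
Hb^2.5 = 1.79^2.5 = 4.286794
sin(2 * 8.0) = sin(16.0) = 0.275637
Q = 0.63 * 4.286794 * 0.275637
Q = 0.7444 m^3/s

0.7444


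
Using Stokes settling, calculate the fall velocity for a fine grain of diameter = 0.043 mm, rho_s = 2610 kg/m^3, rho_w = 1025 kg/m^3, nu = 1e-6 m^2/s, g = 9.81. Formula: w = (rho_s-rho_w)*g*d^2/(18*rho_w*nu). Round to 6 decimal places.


w = (rho_s - rho_w) * g * d^2 / (18 * rho_w * nu)
d = 0.043 mm = 0.000043 m
rho_s - rho_w = 2610 - 1025 = 1585
Numerator = 1585 * 9.81 * (0.000043)^2 = 0.000028749824
Denominator = 18 * 1025 * 1e-6 = 0.018450
w = 0.001558 m/s

0.001558


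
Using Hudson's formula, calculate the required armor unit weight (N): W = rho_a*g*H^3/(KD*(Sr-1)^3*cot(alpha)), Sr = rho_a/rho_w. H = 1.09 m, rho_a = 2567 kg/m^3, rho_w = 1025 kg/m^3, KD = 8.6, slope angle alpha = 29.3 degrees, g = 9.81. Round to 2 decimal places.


Sr = rho_a / rho_w = 2567 / 1025 = 2.504390
(Sr - 1) = 1.504390
(Sr - 1)^3 = 3.404721
cot(29.3) = 1 / tan(29.3) = 1 / 0.561174 = 1.781979
Numerator = 2567 * 9.81 * 1.09^3 = 32611.7699
Denominator = 8.6 * 3.404721 * 1.781979 = 52.177416
W = 32611.7699 / 52.177416
W = 625.02 N

625.02


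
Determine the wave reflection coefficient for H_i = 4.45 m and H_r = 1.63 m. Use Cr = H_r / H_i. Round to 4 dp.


Cr = H_r / H_i
Cr = 1.63 / 4.45
Cr = 0.3663

0.3663


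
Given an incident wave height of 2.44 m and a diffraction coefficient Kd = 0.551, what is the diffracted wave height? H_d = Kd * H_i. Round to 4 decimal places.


H_d = Kd * H_i
H_d = 0.551 * 2.44
H_d = 1.3444 m

1.3444


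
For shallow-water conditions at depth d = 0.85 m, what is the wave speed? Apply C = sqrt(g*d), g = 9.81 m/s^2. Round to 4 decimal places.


Using the shallow-water approximation:
C = sqrt(g * d) = sqrt(9.81 * 0.85)
C = sqrt(8.3385)
C = 2.8876 m/s

2.8876


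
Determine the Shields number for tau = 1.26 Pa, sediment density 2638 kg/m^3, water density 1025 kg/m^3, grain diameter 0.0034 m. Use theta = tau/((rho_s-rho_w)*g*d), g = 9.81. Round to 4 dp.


theta = tau / ((rho_s - rho_w) * g * d)
rho_s - rho_w = 2638 - 1025 = 1613
Denominator = 1613 * 9.81 * 0.0034 = 53.800002
theta = 1.26 / 53.800002
theta = 0.0234

0.0234


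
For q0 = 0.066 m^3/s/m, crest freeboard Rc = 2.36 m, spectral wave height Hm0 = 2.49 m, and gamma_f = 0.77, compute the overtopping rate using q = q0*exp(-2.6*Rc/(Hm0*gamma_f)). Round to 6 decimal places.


q = q0 * exp(-2.6 * Rc / (Hm0 * gamma_f))
Exponent = -2.6 * 2.36 / (2.49 * 0.77)
= -2.6 * 2.36 / 1.9173
= -3.200334
exp(-3.200334) = 0.040749
q = 0.066 * 0.040749
q = 0.002689 m^3/s/m

0.002689


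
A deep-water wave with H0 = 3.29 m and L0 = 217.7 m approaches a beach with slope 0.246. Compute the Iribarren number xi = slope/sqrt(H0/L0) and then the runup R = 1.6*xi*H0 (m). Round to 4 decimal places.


xi = slope / sqrt(H0/L0)
H0/L0 = 3.29/217.7 = 0.015113
sqrt(0.015113) = 0.122933
xi = 0.246 / 0.122933 = 2.001089
R = 1.6 * xi * H0 = 1.6 * 2.001089 * 3.29
R = 10.5337 m

10.5337


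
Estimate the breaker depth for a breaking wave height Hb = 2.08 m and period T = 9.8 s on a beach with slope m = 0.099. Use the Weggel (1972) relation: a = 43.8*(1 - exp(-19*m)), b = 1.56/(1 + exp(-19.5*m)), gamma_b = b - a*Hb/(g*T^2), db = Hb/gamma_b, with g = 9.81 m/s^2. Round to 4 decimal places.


a = 43.8 * (1 - exp(-19 * m))
exp(-19 * 0.099) = exp(-1.8810) = 0.152438
a = 43.8 * (1 - 0.152438) = 37.123233
b = 1.56 / (1 + exp(-19.5 * m))
exp(-19.5 * 0.099) = exp(-1.9305) = 0.145076
b = 1.56 / (1 + 0.145076) = 1.362355
Hb / (g * T^2) = 2.08 / (9.81 * 9.8^2) = 2.08 / 942.1524 = 0.00220771
gamma_b = b - a * Hb/(g*T^2) = 1.362355 - 37.123233 * 0.00220771 = 1.280398
db = Hb / gamma_b = 2.08 / 1.280398
db = 1.6245 m

1.6245


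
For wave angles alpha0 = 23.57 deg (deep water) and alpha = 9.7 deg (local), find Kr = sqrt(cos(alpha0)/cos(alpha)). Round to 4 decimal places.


Kr = sqrt(cos(alpha0) / cos(alpha))
cos(23.57) = 0.916572
cos(9.7) = 0.985703
Kr = sqrt(0.916572 / 0.985703)
Kr = sqrt(0.929866)
Kr = 0.9643

0.9643


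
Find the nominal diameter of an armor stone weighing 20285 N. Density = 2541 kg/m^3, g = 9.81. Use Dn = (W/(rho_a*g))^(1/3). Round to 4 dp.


V = W / (rho_a * g)
V = 20285 / (2541 * 9.81)
V = 20285 / 24927.21
V = 0.813769 m^3
Dn = V^(1/3) = 0.813769^(1/3)
Dn = 0.9336 m

0.9336


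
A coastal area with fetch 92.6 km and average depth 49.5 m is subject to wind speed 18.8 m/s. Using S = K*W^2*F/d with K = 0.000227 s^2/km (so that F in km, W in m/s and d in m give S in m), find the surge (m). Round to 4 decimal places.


S = K * W^2 * F / d
W^2 = 18.8^2 = 353.44
S = 0.000227 * 353.44 * 92.6 / 49.5
Numerator = 0.000227 * 353.44 * 92.6 = 7.429379
S = 7.429379 / 49.5 = 0.1501 m

0.1501


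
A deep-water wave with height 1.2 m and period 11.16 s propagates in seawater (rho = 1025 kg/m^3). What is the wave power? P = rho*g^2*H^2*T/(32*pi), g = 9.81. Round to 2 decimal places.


P = rho * g^2 * H^2 * T / (32 * pi)
P = 1025 * 9.81^2 * 1.2^2 * 11.16 / (32 * pi)
P = 1025 * 96.2361 * 1.4400 * 11.16 / 100.53096
P = 15768.44 W/m

15768.44


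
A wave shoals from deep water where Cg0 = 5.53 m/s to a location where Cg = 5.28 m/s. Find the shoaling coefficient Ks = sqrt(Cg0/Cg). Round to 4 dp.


Ks = sqrt(Cg0 / Cg)
Ks = sqrt(5.53 / 5.28)
Ks = sqrt(1.0473)
Ks = 1.0234

1.0234


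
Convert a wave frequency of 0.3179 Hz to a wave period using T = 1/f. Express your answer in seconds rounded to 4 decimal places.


T = 1 / f
T = 1 / 0.3179
T = 3.1456 s

3.1456


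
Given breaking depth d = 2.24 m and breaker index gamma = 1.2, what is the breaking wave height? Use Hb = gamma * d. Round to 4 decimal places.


Hb = gamma * d
Hb = 1.2 * 2.24
Hb = 2.6880 m

2.6880


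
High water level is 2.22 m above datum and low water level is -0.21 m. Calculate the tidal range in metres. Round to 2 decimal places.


Tidal range = High water - Low water
Tidal range = 2.22 - (-0.21)
Tidal range = 2.43 m

2.43


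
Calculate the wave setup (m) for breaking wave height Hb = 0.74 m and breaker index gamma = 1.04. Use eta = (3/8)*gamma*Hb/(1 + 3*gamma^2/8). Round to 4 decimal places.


eta = (3/8) * gamma * Hb / (1 + 3*gamma^2/8)
Numerator = (3/8) * 1.04 * 0.74 = 0.288600
Denominator = 1 + 3*1.04^2/8 = 1 + 0.405600 = 1.405600
eta = 0.288600 / 1.405600
eta = 0.2053 m

0.2053


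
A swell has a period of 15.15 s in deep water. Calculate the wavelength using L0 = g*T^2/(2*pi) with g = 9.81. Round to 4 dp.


L0 = g * T^2 / (2 * pi)
L0 = 9.81 * 15.15^2 / (2 * pi)
L0 = 9.81 * 229.5225 / 6.28319
L0 = 2251.6157 / 6.28319
L0 = 358.3558 m

358.3558


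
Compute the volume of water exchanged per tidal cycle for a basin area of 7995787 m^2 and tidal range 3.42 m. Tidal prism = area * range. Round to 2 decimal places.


Tidal prism = Area * Tidal range
P = 7995787 * 3.42
P = 27345591.54 m^3

27345591.54


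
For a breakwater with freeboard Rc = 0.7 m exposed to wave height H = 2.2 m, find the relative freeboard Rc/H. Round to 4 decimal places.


Relative freeboard = Rc / H
= 0.7 / 2.2
= 0.3182

0.3182


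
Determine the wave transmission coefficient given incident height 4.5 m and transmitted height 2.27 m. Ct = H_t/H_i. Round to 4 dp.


Ct = H_t / H_i
Ct = 2.27 / 4.5
Ct = 0.5044

0.5044


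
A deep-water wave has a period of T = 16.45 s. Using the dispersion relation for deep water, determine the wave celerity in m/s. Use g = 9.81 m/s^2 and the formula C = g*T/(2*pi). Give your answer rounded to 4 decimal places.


We use the deep-water celerity formula:
C = g * T / (2 * pi)
C = 9.81 * 16.45 / (2 * 3.14159...)
C = 161.374500 / 6.283185
C = 25.6835 m/s

25.6835


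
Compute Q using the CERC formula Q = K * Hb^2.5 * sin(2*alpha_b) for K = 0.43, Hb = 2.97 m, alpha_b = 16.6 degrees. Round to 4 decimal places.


Q = K * Hb^2.5 * sin(2 * alpha_b)
Hb^2.5 = 2.97^2.5 = 15.201664
sin(2 * 16.6) = sin(33.2) = 0.547563
Q = 0.43 * 15.201664 * 0.547563
Q = 3.5793 m^3/s

3.5793


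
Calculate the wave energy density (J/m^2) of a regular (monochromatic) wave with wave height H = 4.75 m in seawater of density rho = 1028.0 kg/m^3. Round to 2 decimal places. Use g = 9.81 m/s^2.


E = (1/8) * rho * g * H^2
E = (1/8) * 1028.0 * 9.81 * 4.75^2
E = 0.125 * 1028.0 * 9.81 * 22.5625
E = 28441.95 J/m^2

28441.95


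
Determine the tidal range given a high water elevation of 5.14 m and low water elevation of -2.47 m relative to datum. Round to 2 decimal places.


Tidal range = High water - Low water
Tidal range = 5.14 - (-2.47)
Tidal range = 7.61 m

7.61


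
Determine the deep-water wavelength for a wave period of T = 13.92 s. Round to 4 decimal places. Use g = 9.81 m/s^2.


L0 = g * T^2 / (2 * pi)
L0 = 9.81 * 13.92^2 / (2 * pi)
L0 = 9.81 * 193.7664 / 6.28319
L0 = 1900.8484 / 6.28319
L0 = 302.5294 m

302.5294


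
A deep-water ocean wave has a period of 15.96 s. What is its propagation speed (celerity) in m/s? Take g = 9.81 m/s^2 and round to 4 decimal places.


We use the deep-water celerity formula:
C = g * T / (2 * pi)
C = 9.81 * 15.96 / (2 * 3.14159...)
C = 156.567600 / 6.283185
C = 24.9185 m/s

24.9185


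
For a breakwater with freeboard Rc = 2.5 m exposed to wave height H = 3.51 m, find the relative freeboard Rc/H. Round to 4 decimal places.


Relative freeboard = Rc / H
= 2.5 / 3.51
= 0.7123

0.7123


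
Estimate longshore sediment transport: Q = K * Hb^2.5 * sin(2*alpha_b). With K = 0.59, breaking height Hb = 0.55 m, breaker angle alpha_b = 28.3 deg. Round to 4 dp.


Q = K * Hb^2.5 * sin(2 * alpha_b)
Hb^2.5 = 0.55^2.5 = 0.224340
sin(2 * 28.3) = sin(56.6) = 0.834848
Q = 0.59 * 0.224340 * 0.834848
Q = 0.1105 m^3/s

0.1105


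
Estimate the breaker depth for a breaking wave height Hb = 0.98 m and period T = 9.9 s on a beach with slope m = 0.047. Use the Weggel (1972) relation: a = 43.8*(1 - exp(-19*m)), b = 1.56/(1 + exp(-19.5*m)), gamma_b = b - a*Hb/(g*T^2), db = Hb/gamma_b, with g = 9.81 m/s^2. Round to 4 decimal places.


a = 43.8 * (1 - exp(-19 * m))
exp(-19 * 0.047) = exp(-0.8930) = 0.409426
a = 43.8 * (1 - 0.409426) = 25.867157
b = 1.56 / (1 + exp(-19.5 * m))
exp(-19.5 * 0.047) = exp(-0.9165) = 0.399916
b = 1.56 / (1 + 0.399916) = 1.114352
Hb / (g * T^2) = 0.98 / (9.81 * 9.9^2) = 0.98 / 961.4781 = 0.00101926
gamma_b = b - a * Hb/(g*T^2) = 1.114352 - 25.867157 * 0.00101926 = 1.087987
db = Hb / gamma_b = 0.98 / 1.087987
db = 0.9007 m

0.9007


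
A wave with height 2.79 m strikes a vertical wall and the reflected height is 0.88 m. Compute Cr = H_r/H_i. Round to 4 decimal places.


Cr = H_r / H_i
Cr = 0.88 / 2.79
Cr = 0.3154

0.3154


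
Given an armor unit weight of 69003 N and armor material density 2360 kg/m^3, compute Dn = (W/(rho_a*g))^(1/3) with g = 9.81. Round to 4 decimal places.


V = W / (rho_a * g)
V = 69003 / (2360 * 9.81)
V = 69003 / 23151.60
V = 2.980485 m^3
Dn = V^(1/3) = 2.980485^(1/3)
Dn = 1.4391 m

1.4391


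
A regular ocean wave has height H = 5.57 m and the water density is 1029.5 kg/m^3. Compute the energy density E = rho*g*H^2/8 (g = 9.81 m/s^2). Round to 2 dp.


E = (1/8) * rho * g * H^2
E = (1/8) * 1029.5 * 9.81 * 5.57^2
E = 0.125 * 1029.5 * 9.81 * 31.0249
E = 39166.59 J/m^2

39166.59


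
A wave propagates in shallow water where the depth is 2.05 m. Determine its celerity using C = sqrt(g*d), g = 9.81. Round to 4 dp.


Using the shallow-water approximation:
C = sqrt(g * d) = sqrt(9.81 * 2.05)
C = sqrt(20.1105)
C = 4.4845 m/s

4.4845


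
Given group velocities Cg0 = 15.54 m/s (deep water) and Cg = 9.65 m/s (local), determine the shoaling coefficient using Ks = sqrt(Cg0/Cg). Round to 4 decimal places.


Ks = sqrt(Cg0 / Cg)
Ks = sqrt(15.54 / 9.65)
Ks = sqrt(1.6104)
Ks = 1.2690

1.2690


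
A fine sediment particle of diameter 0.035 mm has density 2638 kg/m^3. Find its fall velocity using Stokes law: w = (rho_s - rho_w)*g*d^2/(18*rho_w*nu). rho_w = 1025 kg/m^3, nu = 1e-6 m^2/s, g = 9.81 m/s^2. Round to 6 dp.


w = (rho_s - rho_w) * g * d^2 / (18 * rho_w * nu)
d = 0.035 mm = 0.000035 m
rho_s - rho_w = 2638 - 1025 = 1613
Numerator = 1613 * 9.81 * (0.000035)^2 = 0.000019383824
Denominator = 18 * 1025 * 1e-6 = 0.018450
w = 0.001051 m/s

0.001051


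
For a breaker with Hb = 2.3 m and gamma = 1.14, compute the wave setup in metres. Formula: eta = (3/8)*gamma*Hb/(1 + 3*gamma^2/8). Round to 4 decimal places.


eta = (3/8) * gamma * Hb / (1 + 3*gamma^2/8)
Numerator = (3/8) * 1.14 * 2.3 = 0.983250
Denominator = 1 + 3*1.14^2/8 = 1 + 0.487350 = 1.487350
eta = 0.983250 / 1.487350
eta = 0.6611 m

0.6611


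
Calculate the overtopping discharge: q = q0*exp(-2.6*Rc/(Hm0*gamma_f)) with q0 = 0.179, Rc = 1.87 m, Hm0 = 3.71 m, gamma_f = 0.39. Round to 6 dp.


q = q0 * exp(-2.6 * Rc / (Hm0 * gamma_f))
Exponent = -2.6 * 1.87 / (3.71 * 0.39)
= -2.6 * 1.87 / 1.4469
= -3.360288
exp(-3.360288) = 0.034725
q = 0.179 * 0.034725
q = 0.006216 m^3/s/m

0.006216


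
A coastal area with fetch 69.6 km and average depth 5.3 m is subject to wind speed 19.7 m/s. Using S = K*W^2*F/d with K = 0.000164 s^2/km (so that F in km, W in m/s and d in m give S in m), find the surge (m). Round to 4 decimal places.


S = K * W^2 * F / d
W^2 = 19.7^2 = 388.09
S = 0.000164 * 388.09 * 69.6 / 5.3
Numerator = 0.000164 * 388.09 * 69.6 = 4.429814
S = 4.429814 / 5.3 = 0.8358 m

0.8358


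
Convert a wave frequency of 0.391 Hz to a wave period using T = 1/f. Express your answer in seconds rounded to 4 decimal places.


T = 1 / f
T = 1 / 0.391
T = 2.5575 s

2.5575


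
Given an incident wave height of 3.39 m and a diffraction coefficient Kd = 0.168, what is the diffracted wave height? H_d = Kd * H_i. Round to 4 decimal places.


H_d = Kd * H_i
H_d = 0.168 * 3.39
H_d = 0.5695 m

0.5695


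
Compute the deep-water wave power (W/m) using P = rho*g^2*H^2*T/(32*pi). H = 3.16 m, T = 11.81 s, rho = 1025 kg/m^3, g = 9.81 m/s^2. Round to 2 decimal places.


P = rho * g^2 * H^2 * T / (32 * pi)
P = 1025 * 9.81^2 * 3.16^2 * 11.81 / (32 * pi)
P = 1025 * 96.2361 * 9.9856 * 11.81 / 100.53096
P = 115714.05 W/m

115714.05


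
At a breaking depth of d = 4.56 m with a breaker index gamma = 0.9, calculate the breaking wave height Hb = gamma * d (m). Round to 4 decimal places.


Hb = gamma * d
Hb = 0.9 * 4.56
Hb = 4.1040 m

4.1040


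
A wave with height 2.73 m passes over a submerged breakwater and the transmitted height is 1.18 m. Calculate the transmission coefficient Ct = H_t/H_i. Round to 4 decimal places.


Ct = H_t / H_i
Ct = 1.18 / 2.73
Ct = 0.4322

0.4322


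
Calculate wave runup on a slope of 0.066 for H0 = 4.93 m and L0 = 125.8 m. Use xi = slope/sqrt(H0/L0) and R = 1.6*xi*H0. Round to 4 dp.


xi = slope / sqrt(H0/L0)
H0/L0 = 4.93/125.8 = 0.039189
sqrt(0.039189) = 0.197963
xi = 0.066 / 0.197963 = 0.333396
R = 1.6 * xi * H0 = 1.6 * 0.333396 * 4.93
R = 2.6298 m

2.6298


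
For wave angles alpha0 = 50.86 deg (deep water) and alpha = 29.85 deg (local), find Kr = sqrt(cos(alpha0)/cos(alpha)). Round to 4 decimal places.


Kr = sqrt(cos(alpha0) / cos(alpha))
cos(50.86) = 0.631217
cos(29.85) = 0.867331
Kr = sqrt(0.631217 / 0.867331)
Kr = sqrt(0.727770)
Kr = 0.8531

0.8531


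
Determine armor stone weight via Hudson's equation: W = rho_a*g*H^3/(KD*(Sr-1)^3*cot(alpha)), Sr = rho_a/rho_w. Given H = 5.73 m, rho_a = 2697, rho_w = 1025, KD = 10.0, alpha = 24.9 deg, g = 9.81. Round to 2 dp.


Sr = rho_a / rho_w = 2697 / 1025 = 2.631220
(Sr - 1) = 1.631220
(Sr - 1)^3 = 4.340475
cot(24.9) = 1 / tan(24.9) = 1 / 0.464185 = 2.154316
Numerator = 2697 * 9.81 * 5.73^3 = 4977529.2378
Denominator = 10.0 * 4.340475 * 2.154316 = 93.507522
W = 4977529.2378 / 93.507522
W = 53231.32 N

53231.32


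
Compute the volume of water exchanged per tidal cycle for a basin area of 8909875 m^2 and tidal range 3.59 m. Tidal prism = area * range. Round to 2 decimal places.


Tidal prism = Area * Tidal range
P = 8909875 * 3.59
P = 31986451.25 m^3

31986451.25
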